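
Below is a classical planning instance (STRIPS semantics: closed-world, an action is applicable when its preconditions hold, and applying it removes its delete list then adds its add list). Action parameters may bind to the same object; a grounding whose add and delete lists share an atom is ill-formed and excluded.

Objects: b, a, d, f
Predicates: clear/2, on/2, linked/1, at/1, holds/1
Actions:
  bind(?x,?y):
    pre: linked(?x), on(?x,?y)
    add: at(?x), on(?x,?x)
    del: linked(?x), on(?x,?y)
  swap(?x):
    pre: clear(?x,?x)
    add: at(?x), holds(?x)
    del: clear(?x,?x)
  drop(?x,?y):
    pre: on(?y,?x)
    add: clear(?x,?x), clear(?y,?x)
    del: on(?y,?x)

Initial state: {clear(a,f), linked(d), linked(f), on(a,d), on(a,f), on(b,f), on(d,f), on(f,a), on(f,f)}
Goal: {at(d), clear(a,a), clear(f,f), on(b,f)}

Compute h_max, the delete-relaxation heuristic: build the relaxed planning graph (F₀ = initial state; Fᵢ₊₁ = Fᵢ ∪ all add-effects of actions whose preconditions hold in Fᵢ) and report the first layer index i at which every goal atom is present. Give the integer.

F0 = init (9 atoms)
F1 = F0 ∪ {at(d), at(f), clear(a,a), clear(a,d), clear(b,f), clear(d,d), clear(d,f), clear(f,a), clear(f,f), on(d,d)}  (19 atoms)
goal ⊆ F1  ⇒  h_max = 1

1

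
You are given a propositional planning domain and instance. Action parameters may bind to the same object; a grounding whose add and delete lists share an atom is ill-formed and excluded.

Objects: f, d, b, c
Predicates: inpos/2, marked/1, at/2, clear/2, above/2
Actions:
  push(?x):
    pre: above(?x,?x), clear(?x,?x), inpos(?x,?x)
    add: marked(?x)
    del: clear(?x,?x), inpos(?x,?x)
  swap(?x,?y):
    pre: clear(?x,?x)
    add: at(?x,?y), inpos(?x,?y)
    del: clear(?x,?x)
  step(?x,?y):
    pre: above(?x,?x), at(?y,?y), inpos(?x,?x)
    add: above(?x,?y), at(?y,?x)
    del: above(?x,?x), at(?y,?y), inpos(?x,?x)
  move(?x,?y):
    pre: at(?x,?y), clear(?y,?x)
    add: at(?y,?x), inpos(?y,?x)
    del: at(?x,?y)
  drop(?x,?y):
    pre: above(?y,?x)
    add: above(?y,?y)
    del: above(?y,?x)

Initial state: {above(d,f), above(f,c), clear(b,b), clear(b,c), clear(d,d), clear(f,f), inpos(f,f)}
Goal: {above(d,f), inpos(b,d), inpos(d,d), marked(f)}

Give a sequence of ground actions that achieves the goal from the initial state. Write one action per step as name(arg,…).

swap(d,d); swap(b,d); drop(c,f); push(f)

1. swap(d,d)  →  {above(d,f), above(f,c), at(d,d), clear(b,b), clear(b,c), clear(f,f), inpos(d,d), inpos(f,f)}
2. swap(b,d)  →  {above(d,f), above(f,c), at(b,d), at(d,d), clear(b,c), clear(f,f), inpos(b,d), inpos(d,d), inpos(f,f)}
3. drop(c,f)  →  {above(d,f), above(f,f), at(b,d), at(d,d), clear(b,c), clear(f,f), inpos(b,d), inpos(d,d), inpos(f,f)}
4. push(f)  →  {above(d,f), above(f,f), at(b,d), at(d,d), clear(b,c), inpos(b,d), inpos(d,d), marked(f)}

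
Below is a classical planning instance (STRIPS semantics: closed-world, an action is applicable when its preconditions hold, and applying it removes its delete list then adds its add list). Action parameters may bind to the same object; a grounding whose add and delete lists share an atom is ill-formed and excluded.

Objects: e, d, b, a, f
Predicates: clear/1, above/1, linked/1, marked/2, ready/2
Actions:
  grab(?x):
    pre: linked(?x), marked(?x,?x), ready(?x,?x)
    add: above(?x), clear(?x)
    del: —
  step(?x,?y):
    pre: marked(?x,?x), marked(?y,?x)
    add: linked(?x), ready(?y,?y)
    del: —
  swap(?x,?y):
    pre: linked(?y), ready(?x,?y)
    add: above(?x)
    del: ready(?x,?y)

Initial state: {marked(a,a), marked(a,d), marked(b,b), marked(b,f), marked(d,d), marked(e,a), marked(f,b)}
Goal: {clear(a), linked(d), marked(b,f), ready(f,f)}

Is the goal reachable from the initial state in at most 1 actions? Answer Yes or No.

No

1. step(d,d)  →  {linked(d), marked(a,a), marked(a,d), marked(b,b), marked(b,f), marked(d,d), marked(e,a), marked(f,b), ready(d,d)}
2. step(b,f)  →  {linked(b), linked(d), marked(a,a), marked(a,d), marked(b,b), marked(b,f), marked(d,d), marked(e,a), marked(f,b), ready(d,d), ready(f,f)}
3. step(a,a)  →  {linked(a), linked(b), linked(d), marked(a,a), marked(a,d), marked(b,b), marked(b,f), marked(d,d), marked(e,a), marked(f,b), ready(a,a), ready(d,d), ready(f,f)}
4. grab(a)  →  {above(a), clear(a), linked(a), linked(b), linked(d), marked(a,a), marked(a,d), marked(b,b), marked(b,f), marked(d,d), marked(e,a), marked(f,b), ready(a,a), ready(d,d), ready(f,f)}
optimal plan length = 4; 4 > 1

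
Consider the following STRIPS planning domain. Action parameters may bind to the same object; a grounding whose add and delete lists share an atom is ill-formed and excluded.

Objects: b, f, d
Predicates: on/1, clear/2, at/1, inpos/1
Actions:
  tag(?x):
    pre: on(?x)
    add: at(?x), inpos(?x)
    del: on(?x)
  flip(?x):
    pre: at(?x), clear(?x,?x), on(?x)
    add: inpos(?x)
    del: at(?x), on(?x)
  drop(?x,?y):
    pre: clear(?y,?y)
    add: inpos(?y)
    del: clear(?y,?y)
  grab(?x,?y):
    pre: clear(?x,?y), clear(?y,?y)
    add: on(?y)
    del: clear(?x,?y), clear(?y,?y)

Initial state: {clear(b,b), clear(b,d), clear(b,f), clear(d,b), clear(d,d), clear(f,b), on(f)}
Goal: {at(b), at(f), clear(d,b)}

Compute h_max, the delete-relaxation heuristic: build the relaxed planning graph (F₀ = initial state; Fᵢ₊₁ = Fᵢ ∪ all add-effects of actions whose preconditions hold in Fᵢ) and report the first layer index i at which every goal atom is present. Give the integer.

F0 = init (7 atoms)
F1 = F0 ∪ {at(f), inpos(b), inpos(d), inpos(f), on(b), on(d)}  (13 atoms)
F2 = F1 ∪ {at(b), at(d)}  (15 atoms)
goal ⊆ F2  ⇒  h_max = 2

2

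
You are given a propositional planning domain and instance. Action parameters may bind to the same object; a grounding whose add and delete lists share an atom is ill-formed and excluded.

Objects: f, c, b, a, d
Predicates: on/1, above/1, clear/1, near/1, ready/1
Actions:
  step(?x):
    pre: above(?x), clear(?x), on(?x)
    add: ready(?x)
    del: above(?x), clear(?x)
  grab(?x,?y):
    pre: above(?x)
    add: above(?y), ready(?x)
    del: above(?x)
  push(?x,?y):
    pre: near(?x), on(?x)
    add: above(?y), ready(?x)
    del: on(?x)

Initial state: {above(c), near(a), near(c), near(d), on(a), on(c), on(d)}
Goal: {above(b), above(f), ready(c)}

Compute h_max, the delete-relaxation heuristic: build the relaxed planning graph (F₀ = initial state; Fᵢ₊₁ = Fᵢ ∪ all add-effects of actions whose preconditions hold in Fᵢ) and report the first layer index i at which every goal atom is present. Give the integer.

F0 = init (7 atoms)
F1 = F0 ∪ {above(a), above(b), above(d), above(f), ready(a), ready(c), ready(d)}  (14 atoms)
goal ⊆ F1  ⇒  h_max = 1

1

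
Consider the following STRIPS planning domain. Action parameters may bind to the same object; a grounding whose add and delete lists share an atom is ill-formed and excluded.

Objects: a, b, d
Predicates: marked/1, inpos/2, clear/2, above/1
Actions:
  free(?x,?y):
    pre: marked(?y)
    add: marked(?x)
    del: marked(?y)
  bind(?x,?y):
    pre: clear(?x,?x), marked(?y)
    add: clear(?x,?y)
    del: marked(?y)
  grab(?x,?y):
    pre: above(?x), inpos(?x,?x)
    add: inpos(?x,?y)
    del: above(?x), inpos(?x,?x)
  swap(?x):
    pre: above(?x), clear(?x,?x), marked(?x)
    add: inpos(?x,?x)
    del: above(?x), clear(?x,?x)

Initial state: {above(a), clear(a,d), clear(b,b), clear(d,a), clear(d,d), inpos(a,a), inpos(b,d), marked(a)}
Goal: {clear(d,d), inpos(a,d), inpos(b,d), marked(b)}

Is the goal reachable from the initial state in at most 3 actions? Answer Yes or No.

1. free(b,a)  →  {above(a), clear(a,d), clear(b,b), clear(d,a), clear(d,d), inpos(a,a), inpos(b,d), marked(b)}
2. grab(a,d)  →  {clear(a,d), clear(b,b), clear(d,a), clear(d,d), inpos(a,d), inpos(b,d), marked(b)}
optimal plan length = 2; 2 ≤ 3

Yes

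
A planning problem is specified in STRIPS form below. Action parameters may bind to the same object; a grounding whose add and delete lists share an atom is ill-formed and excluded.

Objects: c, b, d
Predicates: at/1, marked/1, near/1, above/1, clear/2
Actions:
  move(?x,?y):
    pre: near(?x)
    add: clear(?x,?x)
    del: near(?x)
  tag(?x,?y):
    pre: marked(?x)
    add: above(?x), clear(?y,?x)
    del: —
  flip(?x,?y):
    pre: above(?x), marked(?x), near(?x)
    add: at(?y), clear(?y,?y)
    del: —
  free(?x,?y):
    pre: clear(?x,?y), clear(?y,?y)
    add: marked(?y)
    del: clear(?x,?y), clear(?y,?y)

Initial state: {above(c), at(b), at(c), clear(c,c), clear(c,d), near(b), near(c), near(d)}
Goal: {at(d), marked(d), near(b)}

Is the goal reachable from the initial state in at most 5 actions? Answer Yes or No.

Yes

1. free(c,c)  →  {above(c), at(b), at(c), clear(c,d), marked(c), near(b), near(c), near(d)}
2. flip(c,d)  →  {above(c), at(b), at(c), at(d), clear(c,d), clear(d,d), marked(c), near(b), near(c), near(d)}
3. free(c,d)  →  {above(c), at(b), at(c), at(d), marked(c), marked(d), near(b), near(c), near(d)}
optimal plan length = 3; 3 ≤ 5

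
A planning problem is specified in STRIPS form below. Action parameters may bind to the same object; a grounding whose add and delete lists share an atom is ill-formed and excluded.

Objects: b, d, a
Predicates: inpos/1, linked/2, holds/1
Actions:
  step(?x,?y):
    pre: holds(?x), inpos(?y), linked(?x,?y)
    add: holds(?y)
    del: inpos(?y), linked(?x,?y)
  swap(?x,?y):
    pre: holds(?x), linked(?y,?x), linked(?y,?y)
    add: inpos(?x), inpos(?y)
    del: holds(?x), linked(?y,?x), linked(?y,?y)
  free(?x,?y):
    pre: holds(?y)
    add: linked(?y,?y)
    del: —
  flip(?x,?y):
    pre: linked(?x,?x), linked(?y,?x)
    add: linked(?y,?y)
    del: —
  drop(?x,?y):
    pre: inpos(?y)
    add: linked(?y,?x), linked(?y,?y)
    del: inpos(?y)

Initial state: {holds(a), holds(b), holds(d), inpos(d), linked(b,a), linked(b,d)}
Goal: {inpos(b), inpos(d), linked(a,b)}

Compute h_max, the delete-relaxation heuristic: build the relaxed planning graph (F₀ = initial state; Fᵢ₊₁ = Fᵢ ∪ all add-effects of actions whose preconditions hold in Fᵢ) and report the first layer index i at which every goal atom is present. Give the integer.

F0 = init (6 atoms)
F1 = F0 ∪ {linked(a,a), linked(b,b), linked(d,a), linked(d,b), linked(d,d)}  (11 atoms)
F2 = F1 ∪ {inpos(a), inpos(b)}  (13 atoms)
F3 = F2 ∪ {linked(a,b), linked(a,d)}  (15 atoms)
goal ⊆ F3  ⇒  h_max = 3

3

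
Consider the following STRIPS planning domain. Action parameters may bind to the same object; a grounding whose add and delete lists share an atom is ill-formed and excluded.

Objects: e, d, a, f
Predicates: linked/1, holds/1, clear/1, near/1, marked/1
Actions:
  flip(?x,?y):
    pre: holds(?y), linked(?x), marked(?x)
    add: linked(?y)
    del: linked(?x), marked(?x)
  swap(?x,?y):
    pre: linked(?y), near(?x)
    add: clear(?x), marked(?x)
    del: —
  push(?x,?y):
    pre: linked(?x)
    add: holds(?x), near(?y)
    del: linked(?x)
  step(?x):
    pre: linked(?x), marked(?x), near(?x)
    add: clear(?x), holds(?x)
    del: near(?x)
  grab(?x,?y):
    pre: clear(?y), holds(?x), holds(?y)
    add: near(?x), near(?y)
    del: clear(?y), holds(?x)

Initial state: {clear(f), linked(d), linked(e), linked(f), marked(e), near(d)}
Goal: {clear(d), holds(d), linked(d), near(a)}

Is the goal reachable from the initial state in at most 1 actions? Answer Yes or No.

No

1. swap(d,e)  →  {clear(d), clear(f), linked(d), linked(e), linked(f), marked(d), marked(e), near(d)}
2. push(e,a)  →  {clear(d), clear(f), holds(e), linked(d), linked(f), marked(d), marked(e), near(a), near(d)}
3. step(d)  →  {clear(d), clear(f), holds(d), holds(e), linked(d), linked(f), marked(d), marked(e), near(a)}
optimal plan length = 3; 3 > 1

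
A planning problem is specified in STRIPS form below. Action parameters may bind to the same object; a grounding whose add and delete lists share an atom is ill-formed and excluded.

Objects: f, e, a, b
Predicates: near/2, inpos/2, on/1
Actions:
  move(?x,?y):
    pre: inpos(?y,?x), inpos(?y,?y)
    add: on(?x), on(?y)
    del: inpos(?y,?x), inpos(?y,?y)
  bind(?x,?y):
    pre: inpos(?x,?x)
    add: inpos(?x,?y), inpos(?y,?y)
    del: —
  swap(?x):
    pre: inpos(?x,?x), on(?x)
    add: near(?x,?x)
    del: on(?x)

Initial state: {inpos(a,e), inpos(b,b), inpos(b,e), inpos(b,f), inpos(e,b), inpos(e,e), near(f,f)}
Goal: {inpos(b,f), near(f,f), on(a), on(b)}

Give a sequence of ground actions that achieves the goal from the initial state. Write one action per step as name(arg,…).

bind(b,a); move(a,b)

1. bind(b,a)  →  {inpos(a,a), inpos(a,e), inpos(b,a), inpos(b,b), inpos(b,e), inpos(b,f), inpos(e,b), inpos(e,e), near(f,f)}
2. move(a,b)  →  {inpos(a,a), inpos(a,e), inpos(b,e), inpos(b,f), inpos(e,b), inpos(e,e), near(f,f), on(a), on(b)}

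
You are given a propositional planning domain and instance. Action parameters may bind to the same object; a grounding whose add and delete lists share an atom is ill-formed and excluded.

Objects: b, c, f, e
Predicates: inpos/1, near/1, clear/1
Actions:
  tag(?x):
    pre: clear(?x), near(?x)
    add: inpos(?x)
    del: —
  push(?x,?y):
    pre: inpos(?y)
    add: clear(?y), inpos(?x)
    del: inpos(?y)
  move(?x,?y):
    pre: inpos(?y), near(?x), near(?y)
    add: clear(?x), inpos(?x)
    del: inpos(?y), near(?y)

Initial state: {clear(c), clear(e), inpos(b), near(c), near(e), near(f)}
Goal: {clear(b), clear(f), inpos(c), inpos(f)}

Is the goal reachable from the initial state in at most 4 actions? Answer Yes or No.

1. tag(c)  →  {clear(c), clear(e), inpos(b), inpos(c), near(c), near(e), near(f)}
2. push(e,b)  →  {clear(b), clear(c), clear(e), inpos(c), inpos(e), near(c), near(e), near(f)}
3. move(f,e)  →  {clear(b), clear(c), clear(e), clear(f), inpos(c), inpos(f), near(c), near(f)}
optimal plan length = 3; 3 ≤ 4

Yes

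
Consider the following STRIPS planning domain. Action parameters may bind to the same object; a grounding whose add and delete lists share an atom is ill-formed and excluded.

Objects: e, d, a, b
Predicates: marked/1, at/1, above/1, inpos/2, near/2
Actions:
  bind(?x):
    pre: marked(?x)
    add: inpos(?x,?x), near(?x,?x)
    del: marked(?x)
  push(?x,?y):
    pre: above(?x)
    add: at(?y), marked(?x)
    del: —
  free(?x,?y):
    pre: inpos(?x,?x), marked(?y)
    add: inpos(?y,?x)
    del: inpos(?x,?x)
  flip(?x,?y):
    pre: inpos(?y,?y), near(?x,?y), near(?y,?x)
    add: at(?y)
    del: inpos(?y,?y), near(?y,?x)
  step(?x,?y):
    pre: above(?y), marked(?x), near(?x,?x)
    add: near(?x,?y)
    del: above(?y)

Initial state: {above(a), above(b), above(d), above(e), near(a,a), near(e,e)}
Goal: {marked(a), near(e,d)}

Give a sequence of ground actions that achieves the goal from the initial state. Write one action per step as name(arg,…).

push(e,e); push(a,e); step(e,d)

1. push(e,e)  →  {above(a), above(b), above(d), above(e), at(e), marked(e), near(a,a), near(e,e)}
2. push(a,e)  →  {above(a), above(b), above(d), above(e), at(e), marked(a), marked(e), near(a,a), near(e,e)}
3. step(e,d)  →  {above(a), above(b), above(e), at(e), marked(a), marked(e), near(a,a), near(e,d), near(e,e)}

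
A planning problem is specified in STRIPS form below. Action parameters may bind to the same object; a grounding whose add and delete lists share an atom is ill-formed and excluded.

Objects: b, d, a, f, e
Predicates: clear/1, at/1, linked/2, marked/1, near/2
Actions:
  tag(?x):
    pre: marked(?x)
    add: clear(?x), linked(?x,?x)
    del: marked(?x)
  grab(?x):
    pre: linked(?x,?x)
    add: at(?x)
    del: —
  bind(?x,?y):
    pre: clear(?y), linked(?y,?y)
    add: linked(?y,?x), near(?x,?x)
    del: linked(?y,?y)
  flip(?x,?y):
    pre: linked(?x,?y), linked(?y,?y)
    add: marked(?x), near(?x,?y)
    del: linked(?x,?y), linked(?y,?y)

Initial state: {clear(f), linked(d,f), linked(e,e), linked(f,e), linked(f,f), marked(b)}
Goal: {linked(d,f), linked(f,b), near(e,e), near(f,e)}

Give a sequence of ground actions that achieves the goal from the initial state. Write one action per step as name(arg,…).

1. tag(b)  →  {clear(b), clear(f), linked(b,b), linked(d,f), linked(e,e), linked(f,e), linked(f,f)}
2. bind(b,f)  →  {clear(b), clear(f), linked(b,b), linked(d,f), linked(e,e), linked(f,b), linked(f,e), near(b,b)}
3. bind(e,b)  →  {clear(b), clear(f), linked(b,e), linked(d,f), linked(e,e), linked(f,b), linked(f,e), near(b,b), near(e,e)}
4. flip(f,e)  →  {clear(b), clear(f), linked(b,e), linked(d,f), linked(f,b), marked(f), near(b,b), near(e,e), near(f,e)}

tag(b); bind(b,f); bind(e,b); flip(f,e)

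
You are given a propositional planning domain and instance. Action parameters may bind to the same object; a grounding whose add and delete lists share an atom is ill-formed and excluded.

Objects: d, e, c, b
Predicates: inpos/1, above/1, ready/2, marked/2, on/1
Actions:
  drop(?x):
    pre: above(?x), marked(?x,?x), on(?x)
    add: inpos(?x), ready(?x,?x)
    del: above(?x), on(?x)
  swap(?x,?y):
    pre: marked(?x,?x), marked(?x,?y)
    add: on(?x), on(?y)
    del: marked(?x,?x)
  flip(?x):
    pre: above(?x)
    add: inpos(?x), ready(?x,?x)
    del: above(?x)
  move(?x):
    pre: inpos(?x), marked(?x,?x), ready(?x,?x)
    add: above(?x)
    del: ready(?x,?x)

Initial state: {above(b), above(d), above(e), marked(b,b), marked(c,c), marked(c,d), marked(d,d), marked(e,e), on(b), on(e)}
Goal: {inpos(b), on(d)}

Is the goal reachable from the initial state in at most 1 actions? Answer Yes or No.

No

1. drop(b)  →  {above(d), above(e), inpos(b), marked(b,b), marked(c,c), marked(c,d), marked(d,d), marked(e,e), on(e), ready(b,b)}
2. swap(d,d)  →  {above(d), above(e), inpos(b), marked(b,b), marked(c,c), marked(c,d), marked(e,e), on(d), on(e), ready(b,b)}
optimal plan length = 2; 2 > 1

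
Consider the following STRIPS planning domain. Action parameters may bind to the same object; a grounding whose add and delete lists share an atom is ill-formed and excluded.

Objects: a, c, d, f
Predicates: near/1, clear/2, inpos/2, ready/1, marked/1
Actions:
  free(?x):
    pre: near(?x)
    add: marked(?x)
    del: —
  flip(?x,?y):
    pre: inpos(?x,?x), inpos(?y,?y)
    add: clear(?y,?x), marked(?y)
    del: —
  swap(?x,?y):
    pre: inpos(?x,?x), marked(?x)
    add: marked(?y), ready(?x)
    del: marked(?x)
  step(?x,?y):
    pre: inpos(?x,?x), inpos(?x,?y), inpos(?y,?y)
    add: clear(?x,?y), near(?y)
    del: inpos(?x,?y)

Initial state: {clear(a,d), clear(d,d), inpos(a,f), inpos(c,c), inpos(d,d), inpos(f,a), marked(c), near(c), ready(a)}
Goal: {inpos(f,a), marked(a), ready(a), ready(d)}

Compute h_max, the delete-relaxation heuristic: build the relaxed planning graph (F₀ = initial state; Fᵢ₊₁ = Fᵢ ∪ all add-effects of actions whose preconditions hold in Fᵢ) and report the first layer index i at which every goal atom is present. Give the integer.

F0 = init (9 atoms)
F1 = F0 ∪ {clear(c,c), clear(c,d), clear(d,c), marked(a), marked(d), marked(f), near(d), ready(c)}  (17 atoms)
F2 = F1 ∪ {ready(d)}  (18 atoms)
goal ⊆ F2  ⇒  h_max = 2

2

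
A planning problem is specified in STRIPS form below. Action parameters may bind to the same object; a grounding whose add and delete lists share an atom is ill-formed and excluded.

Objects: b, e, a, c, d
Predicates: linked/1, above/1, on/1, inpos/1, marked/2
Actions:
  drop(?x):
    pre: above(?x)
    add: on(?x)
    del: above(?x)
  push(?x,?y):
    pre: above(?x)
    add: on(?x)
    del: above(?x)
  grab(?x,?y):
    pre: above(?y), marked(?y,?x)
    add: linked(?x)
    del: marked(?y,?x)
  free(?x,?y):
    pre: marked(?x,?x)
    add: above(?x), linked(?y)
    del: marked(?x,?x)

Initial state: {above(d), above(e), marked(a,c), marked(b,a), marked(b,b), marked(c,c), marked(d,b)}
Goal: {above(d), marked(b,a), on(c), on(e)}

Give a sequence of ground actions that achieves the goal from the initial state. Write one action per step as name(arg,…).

drop(e); free(c,b); drop(c)

1. drop(e)  →  {above(d), marked(a,c), marked(b,a), marked(b,b), marked(c,c), marked(d,b), on(e)}
2. free(c,b)  →  {above(c), above(d), linked(b), marked(a,c), marked(b,a), marked(b,b), marked(d,b), on(e)}
3. drop(c)  →  {above(d), linked(b), marked(a,c), marked(b,a), marked(b,b), marked(d,b), on(c), on(e)}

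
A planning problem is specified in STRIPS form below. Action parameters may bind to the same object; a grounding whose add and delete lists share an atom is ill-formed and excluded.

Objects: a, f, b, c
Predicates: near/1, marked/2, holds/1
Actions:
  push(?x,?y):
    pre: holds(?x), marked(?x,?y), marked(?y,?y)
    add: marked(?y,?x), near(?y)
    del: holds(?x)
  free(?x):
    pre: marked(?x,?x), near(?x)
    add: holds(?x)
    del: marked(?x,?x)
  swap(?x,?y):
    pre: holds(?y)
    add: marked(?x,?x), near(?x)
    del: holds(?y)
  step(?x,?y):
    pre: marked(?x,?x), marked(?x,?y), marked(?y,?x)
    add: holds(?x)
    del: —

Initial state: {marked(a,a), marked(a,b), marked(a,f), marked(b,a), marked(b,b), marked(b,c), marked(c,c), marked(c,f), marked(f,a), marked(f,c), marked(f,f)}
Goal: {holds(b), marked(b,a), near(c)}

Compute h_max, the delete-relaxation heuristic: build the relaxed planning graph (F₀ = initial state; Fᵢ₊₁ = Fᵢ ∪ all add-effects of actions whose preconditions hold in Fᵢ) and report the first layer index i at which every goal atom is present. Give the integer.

F0 = init (11 atoms)
F1 = F0 ∪ {holds(a), holds(b), holds(c), holds(f)}  (15 atoms)
F2 = F1 ∪ {marked(c,b), near(a), near(b), near(c), near(f)}  (20 atoms)
goal ⊆ F2  ⇒  h_max = 2

2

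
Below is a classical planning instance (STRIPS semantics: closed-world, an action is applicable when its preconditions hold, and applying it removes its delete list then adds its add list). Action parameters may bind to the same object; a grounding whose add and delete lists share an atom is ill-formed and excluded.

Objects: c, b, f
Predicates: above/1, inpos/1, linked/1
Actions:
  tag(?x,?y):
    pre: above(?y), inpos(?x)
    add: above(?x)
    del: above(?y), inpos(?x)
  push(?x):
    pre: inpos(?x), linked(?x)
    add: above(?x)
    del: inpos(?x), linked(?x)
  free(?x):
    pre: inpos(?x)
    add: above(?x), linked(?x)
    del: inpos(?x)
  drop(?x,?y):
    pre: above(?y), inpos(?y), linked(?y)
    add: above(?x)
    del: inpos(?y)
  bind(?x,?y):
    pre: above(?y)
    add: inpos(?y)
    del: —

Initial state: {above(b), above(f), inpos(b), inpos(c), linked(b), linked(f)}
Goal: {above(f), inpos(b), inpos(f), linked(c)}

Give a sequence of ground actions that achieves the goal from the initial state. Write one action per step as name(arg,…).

free(c); bind(c,f)

1. free(c)  →  {above(b), above(c), above(f), inpos(b), linked(b), linked(c), linked(f)}
2. bind(c,f)  →  {above(b), above(c), above(f), inpos(b), inpos(f), linked(b), linked(c), linked(f)}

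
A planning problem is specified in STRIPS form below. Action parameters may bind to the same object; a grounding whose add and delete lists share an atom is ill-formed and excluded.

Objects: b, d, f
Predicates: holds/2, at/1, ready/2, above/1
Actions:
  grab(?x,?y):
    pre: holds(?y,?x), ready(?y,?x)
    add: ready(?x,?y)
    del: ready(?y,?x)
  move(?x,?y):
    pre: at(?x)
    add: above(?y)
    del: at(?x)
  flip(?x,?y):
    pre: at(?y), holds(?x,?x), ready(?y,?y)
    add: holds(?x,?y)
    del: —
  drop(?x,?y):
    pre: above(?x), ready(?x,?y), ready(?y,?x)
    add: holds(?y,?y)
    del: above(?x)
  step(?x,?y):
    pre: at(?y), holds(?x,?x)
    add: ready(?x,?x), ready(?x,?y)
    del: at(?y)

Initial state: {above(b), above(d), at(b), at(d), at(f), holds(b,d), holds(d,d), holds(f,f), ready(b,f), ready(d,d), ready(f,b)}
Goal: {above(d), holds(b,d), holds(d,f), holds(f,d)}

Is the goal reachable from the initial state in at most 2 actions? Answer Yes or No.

No

1. flip(f,d)  →  {above(b), above(d), at(b), at(d), at(f), holds(b,d), holds(d,d), holds(f,d), holds(f,f), ready(b,f), ready(d,d), ready(f,b)}
2. step(f,b)  →  {above(b), above(d), at(d), at(f), holds(b,d), holds(d,d), holds(f,d), holds(f,f), ready(b,f), ready(d,d), ready(f,b), ready(f,f)}
3. flip(d,f)  →  {above(b), above(d), at(d), at(f), holds(b,d), holds(d,d), holds(d,f), holds(f,d), holds(f,f), ready(b,f), ready(d,d), ready(f,b), ready(f,f)}
optimal plan length = 3; 3 > 2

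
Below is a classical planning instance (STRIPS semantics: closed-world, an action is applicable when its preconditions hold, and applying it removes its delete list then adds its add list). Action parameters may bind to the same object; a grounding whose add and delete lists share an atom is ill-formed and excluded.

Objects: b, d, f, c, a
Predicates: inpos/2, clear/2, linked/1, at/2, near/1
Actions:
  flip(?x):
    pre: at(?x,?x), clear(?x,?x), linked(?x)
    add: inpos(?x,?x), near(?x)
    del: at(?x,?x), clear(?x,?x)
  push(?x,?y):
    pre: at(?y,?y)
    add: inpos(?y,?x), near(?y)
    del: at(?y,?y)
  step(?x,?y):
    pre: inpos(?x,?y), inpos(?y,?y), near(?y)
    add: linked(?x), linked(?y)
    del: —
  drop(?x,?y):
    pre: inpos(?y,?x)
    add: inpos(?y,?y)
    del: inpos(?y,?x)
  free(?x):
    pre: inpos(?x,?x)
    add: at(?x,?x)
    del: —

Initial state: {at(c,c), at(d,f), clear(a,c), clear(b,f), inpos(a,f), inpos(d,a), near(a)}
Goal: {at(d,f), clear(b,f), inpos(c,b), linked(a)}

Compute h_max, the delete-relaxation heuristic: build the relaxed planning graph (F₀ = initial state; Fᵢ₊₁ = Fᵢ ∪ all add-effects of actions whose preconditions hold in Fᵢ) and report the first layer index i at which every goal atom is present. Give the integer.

F0 = init (7 atoms)
F1 = F0 ∪ {inpos(a,a), inpos(c,a), inpos(c,b), inpos(c,c), inpos(c,d), inpos(c,f), inpos(d,d), near(c)}  (15 atoms)
F2 = F1 ∪ {at(a,a), at(d,d), linked(a), linked(c), linked(d)}  (20 atoms)
goal ⊆ F2  ⇒  h_max = 2

2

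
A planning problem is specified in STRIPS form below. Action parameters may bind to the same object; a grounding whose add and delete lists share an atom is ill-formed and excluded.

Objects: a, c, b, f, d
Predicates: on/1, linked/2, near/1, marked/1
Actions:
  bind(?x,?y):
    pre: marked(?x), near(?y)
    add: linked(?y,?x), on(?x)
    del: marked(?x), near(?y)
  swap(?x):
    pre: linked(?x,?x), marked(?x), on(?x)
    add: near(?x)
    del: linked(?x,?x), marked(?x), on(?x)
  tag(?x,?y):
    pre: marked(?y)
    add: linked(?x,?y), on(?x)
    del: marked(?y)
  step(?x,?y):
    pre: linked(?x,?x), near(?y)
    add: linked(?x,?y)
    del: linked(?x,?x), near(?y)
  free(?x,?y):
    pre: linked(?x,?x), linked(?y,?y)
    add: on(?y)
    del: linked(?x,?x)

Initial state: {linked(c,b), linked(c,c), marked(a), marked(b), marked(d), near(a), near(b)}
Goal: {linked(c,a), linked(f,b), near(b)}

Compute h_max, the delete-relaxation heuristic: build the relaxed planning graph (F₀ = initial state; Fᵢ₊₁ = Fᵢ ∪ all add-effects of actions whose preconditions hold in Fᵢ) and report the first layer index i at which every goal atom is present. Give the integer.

F0 = init (7 atoms)
F1 = F0 ∪ {linked(a,a), linked(a,b), linked(a,d), linked(b,a), linked(b,b), linked(b,d), linked(c,a), linked(c,d), linked(d,a), linked(d,b), linked(d,d), linked(f,a), linked(f,b), linked(f,d), on(a), on(b), on(c), on(d), on(f)}  (26 atoms)
goal ⊆ F1  ⇒  h_max = 1

1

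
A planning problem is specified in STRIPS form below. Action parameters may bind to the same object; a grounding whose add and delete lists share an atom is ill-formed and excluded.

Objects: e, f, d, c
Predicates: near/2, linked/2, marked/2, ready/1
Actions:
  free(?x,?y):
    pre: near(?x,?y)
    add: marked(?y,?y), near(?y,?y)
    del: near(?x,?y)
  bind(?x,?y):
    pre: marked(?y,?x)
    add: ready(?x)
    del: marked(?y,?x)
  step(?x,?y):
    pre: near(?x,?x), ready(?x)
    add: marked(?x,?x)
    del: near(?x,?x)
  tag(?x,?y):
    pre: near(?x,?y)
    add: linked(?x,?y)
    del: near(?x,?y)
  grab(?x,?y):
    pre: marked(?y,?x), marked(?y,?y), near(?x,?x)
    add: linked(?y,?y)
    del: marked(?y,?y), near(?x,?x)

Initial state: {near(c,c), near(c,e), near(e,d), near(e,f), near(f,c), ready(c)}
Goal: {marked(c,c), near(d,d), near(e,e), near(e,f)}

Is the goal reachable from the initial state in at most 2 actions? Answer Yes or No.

1. free(e,d)  →  {marked(d,d), near(c,c), near(c,e), near(d,d), near(e,f), near(f,c), ready(c)}
2. free(f,c)  →  {marked(c,c), marked(d,d), near(c,c), near(c,e), near(d,d), near(e,f), ready(c)}
3. free(c,e)  →  {marked(c,c), marked(d,d), marked(e,e), near(c,c), near(d,d), near(e,e), near(e,f), ready(c)}
optimal plan length = 3; 3 > 2

No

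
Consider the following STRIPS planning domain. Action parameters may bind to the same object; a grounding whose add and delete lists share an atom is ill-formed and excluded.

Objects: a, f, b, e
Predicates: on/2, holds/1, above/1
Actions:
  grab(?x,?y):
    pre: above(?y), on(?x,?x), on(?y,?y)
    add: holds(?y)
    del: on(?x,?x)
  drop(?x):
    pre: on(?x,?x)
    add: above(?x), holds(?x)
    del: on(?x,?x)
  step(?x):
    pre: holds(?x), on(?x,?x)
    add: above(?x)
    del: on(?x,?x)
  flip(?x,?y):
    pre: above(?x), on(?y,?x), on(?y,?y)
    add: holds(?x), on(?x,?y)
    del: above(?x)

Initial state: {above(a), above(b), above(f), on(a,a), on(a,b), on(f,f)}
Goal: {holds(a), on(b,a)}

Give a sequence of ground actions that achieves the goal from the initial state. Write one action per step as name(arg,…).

1. grab(f,a)  →  {above(a), above(b), above(f), holds(a), on(a,a), on(a,b)}
2. flip(b,a)  →  {above(a), above(f), holds(a), holds(b), on(a,a), on(a,b), on(b,a)}

grab(f,a); flip(b,a)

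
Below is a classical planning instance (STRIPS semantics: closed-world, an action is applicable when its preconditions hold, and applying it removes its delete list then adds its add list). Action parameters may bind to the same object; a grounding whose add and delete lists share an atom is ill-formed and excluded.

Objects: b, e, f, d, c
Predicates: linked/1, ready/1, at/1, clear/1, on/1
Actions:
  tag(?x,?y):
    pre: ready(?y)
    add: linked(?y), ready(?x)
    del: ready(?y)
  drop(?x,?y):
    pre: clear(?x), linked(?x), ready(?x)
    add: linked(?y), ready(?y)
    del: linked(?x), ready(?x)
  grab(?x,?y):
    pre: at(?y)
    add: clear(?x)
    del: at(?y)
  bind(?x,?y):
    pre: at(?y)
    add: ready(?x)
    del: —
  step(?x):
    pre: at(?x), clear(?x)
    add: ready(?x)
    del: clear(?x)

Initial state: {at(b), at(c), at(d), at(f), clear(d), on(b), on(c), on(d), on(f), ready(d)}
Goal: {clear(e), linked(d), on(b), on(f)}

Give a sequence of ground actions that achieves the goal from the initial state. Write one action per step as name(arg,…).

1. tag(b,d)  →  {at(b), at(c), at(d), at(f), clear(d), linked(d), on(b), on(c), on(d), on(f), ready(b)}
2. grab(e,b)  →  {at(c), at(d), at(f), clear(d), clear(e), linked(d), on(b), on(c), on(d), on(f), ready(b)}

tag(b,d); grab(e,b)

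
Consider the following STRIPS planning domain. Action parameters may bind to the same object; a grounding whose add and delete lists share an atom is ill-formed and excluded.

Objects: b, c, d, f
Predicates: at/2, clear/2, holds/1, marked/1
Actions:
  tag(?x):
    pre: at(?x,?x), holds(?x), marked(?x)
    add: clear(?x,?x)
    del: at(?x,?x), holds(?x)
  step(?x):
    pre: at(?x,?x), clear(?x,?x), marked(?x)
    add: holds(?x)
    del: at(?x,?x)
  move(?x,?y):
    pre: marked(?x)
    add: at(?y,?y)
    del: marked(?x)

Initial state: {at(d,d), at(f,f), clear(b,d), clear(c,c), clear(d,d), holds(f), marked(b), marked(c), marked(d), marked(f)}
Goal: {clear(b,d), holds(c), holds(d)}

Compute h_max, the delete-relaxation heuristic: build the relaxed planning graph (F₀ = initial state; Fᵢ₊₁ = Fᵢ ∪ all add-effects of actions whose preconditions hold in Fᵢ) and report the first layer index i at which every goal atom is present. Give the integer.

2

F0 = init (10 atoms)
F1 = F0 ∪ {at(b,b), at(c,c), clear(f,f), holds(d)}  (14 atoms)
F2 = F1 ∪ {holds(c)}  (15 atoms)
goal ⊆ F2  ⇒  h_max = 2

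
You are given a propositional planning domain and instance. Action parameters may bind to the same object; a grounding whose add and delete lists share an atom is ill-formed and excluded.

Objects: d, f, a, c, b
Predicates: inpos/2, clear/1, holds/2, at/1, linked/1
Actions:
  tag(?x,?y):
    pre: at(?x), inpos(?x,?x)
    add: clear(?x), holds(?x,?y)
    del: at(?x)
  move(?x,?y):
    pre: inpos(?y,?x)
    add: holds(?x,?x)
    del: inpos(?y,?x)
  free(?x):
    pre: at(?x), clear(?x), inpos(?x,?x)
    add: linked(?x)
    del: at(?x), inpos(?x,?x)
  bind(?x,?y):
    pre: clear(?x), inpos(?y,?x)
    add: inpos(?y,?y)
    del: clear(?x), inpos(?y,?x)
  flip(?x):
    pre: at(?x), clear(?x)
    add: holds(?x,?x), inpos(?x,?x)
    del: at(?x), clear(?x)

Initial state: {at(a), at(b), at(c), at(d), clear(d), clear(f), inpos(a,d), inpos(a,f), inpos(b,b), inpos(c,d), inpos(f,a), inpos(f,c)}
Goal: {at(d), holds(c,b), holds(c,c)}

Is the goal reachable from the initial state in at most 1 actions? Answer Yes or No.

1. move(c,f)  →  {at(a), at(b), at(c), at(d), clear(d), clear(f), holds(c,c), inpos(a,d), inpos(a,f), inpos(b,b), inpos(c,d), inpos(f,a)}
2. bind(d,c)  →  {at(a), at(b), at(c), at(d), clear(f), holds(c,c), inpos(a,d), inpos(a,f), inpos(b,b), inpos(c,c), inpos(f,a)}
3. tag(c,b)  →  {at(a), at(b), at(d), clear(c), clear(f), holds(c,b), holds(c,c), inpos(a,d), inpos(a,f), inpos(b,b), inpos(c,c), inpos(f,a)}
optimal plan length = 3; 3 > 1

No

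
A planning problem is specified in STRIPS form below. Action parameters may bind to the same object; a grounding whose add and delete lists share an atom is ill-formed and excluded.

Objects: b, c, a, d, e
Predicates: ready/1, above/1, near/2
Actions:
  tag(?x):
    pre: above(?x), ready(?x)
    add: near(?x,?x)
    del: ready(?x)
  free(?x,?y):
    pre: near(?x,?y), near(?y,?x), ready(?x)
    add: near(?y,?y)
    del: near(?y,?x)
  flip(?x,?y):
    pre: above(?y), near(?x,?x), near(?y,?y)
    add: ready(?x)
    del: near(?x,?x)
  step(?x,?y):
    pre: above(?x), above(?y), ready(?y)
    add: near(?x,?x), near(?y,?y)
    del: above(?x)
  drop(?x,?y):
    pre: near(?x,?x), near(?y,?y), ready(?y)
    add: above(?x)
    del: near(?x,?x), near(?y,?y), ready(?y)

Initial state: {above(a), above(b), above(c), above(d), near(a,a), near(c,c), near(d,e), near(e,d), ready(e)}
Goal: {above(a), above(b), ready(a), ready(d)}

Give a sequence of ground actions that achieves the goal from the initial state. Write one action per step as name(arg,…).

1. free(e,d)  →  {above(a), above(b), above(c), above(d), near(a,a), near(c,c), near(d,d), near(e,d), ready(e)}
2. flip(a,c)  →  {above(a), above(b), above(c), above(d), near(c,c), near(d,d), near(e,d), ready(a), ready(e)}
3. flip(d,c)  →  {above(a), above(b), above(c), above(d), near(c,c), near(e,d), ready(a), ready(d), ready(e)}

free(e,d); flip(a,c); flip(d,c)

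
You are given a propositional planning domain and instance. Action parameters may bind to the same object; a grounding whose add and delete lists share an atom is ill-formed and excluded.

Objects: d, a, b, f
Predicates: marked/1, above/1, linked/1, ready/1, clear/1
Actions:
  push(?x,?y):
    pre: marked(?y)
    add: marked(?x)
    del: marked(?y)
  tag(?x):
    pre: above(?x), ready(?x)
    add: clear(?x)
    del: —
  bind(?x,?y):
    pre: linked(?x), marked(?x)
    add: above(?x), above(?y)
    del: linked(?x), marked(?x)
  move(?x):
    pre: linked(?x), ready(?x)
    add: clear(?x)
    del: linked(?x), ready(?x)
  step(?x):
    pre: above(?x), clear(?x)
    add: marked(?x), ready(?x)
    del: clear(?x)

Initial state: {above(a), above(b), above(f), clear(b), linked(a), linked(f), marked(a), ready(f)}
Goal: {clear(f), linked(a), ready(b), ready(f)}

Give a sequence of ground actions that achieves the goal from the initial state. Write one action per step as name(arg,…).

tag(f); step(b)

1. tag(f)  →  {above(a), above(b), above(f), clear(b), clear(f), linked(a), linked(f), marked(a), ready(f)}
2. step(b)  →  {above(a), above(b), above(f), clear(f), linked(a), linked(f), marked(a), marked(b), ready(b), ready(f)}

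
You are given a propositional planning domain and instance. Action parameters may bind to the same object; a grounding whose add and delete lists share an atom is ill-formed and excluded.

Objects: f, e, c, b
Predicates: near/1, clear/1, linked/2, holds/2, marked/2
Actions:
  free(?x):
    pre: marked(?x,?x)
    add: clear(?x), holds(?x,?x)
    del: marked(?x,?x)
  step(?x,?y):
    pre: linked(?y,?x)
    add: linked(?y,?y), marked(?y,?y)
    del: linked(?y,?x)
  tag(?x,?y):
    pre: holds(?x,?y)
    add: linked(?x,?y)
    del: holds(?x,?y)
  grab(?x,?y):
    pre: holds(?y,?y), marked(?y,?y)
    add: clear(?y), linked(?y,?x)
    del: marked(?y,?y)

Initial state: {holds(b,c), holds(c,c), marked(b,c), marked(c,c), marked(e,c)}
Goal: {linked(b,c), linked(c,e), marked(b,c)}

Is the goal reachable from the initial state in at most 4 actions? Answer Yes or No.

Yes

1. tag(b,c)  →  {holds(c,c), linked(b,c), marked(b,c), marked(c,c), marked(e,c)}
2. grab(e,c)  →  {clear(c), holds(c,c), linked(b,c), linked(c,e), marked(b,c), marked(e,c)}
optimal plan length = 2; 2 ≤ 4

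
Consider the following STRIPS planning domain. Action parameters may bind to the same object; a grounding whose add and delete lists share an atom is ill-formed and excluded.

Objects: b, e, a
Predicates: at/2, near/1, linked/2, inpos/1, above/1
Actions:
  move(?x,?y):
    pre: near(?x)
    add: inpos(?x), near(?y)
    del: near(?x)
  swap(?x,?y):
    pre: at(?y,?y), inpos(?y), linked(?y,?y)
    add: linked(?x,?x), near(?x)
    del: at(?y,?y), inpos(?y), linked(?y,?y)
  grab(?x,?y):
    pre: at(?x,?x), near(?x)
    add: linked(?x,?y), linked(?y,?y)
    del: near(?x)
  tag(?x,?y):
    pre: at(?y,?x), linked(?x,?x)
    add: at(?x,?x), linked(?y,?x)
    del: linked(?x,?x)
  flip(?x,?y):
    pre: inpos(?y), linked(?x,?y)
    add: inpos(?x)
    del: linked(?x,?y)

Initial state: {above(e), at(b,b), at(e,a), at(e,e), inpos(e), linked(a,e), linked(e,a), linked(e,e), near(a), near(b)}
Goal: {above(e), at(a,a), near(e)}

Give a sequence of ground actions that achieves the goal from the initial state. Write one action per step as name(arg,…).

move(b,e); swap(a,e); tag(a,e)

1. move(b,e)  →  {above(e), at(b,b), at(e,a), at(e,e), inpos(b), inpos(e), linked(a,e), linked(e,a), linked(e,e), near(a), near(e)}
2. swap(a,e)  →  {above(e), at(b,b), at(e,a), inpos(b), linked(a,a), linked(a,e), linked(e,a), near(a), near(e)}
3. tag(a,e)  →  {above(e), at(a,a), at(b,b), at(e,a), inpos(b), linked(a,e), linked(e,a), near(a), near(e)}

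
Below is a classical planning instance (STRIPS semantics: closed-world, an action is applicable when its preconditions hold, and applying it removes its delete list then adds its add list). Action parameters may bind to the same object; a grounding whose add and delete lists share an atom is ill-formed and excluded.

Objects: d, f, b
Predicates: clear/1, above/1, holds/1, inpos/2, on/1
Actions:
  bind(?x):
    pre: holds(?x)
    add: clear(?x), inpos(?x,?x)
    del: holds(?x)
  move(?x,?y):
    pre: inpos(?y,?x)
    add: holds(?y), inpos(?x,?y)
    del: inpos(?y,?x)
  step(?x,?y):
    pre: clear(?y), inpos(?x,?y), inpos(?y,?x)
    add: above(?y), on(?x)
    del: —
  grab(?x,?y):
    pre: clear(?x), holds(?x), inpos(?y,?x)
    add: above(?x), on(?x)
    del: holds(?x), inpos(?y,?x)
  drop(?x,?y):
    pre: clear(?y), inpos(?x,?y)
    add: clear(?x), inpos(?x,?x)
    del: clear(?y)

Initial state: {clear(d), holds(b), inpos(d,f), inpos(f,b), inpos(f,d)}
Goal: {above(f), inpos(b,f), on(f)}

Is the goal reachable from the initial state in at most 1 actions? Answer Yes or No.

1. move(b,f)  →  {clear(d), holds(b), holds(f), inpos(b,f), inpos(d,f), inpos(f,d)}
2. bind(f)  →  {clear(d), clear(f), holds(b), inpos(b,f), inpos(d,f), inpos(f,d), inpos(f,f)}
3. step(f,f)  →  {above(f), clear(d), clear(f), holds(b), inpos(b,f), inpos(d,f), inpos(f,d), inpos(f,f), on(f)}
optimal plan length = 3; 3 > 1

No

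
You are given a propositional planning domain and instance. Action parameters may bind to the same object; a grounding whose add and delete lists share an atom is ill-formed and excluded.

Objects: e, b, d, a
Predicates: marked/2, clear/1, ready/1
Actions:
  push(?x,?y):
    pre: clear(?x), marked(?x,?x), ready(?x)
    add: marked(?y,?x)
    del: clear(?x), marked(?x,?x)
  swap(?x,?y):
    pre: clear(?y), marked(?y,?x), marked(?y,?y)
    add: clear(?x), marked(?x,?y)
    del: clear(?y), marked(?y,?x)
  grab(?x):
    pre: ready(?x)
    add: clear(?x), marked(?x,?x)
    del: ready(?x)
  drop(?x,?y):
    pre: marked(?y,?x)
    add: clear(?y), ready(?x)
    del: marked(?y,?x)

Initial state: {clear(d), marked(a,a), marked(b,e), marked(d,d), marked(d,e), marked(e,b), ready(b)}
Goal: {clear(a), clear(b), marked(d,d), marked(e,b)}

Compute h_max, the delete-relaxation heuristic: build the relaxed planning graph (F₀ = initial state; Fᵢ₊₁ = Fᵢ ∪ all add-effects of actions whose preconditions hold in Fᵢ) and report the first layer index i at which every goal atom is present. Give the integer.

F0 = init (7 atoms)
F1 = F0 ∪ {clear(a), clear(b), clear(e), marked(b,b), marked(e,d), ready(a), ready(d), ready(e)}  (15 atoms)
goal ⊆ F1  ⇒  h_max = 1

1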